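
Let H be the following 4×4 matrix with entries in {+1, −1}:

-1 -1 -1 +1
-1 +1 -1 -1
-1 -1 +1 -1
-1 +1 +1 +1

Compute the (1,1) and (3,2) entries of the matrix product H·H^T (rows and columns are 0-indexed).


Row 1 of H: [-1, 1, -1, -1].
Row 2 of H: [-1, -1, 1, -1].
Row 3 of H: [-1, 1, 1, 1].
(H·H^T)[1][1] = Σ_j H[1][j]·H[1][j] = (-1)² + (1)² + (-1)² + (-1)² = 1 + 1 + 1 + 1 = 4.
(H·H^T)[3][2] = Σ_j H[3][j]·H[2][j] = (-1)·(-1) + (1)·(-1) + (1)·(1) + (1)·(-1) = 1 + -1 + 1 + -1 = 0.
So rows 3 and 2 are orthogonal; the diagonal entry equals n = 4.

(1,1) entry = 4; (3,2) entry = 0.


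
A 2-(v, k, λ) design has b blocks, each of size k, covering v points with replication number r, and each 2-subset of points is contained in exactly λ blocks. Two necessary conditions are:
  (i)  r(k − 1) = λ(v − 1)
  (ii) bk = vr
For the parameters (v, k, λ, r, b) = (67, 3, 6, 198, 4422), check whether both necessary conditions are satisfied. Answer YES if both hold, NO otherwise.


Condition (i): r(k − 1) = 198·2 = 396; λ(v − 1) = 6·66 = 396. Match? YES.
Condition (ii): bk = 4422·3 = 13266; vr = 67·198 = 13266. Match? YES.
Both conditions hold? YES.

YES


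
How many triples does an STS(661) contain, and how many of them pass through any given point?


An STS(v) is a 2-(v, 3, 1) BIBD: block size k = 3, λ = 1.
Replication: r(k − 1) = λ(v − 1) ⇒ r·2 = 661 − 1 = 660 ⇒ r = 330.
Block count: bk = vr ⇒ b·3 = 661·330 = 218130 ⇒ b = 72710.

r = 330, b = 72710.


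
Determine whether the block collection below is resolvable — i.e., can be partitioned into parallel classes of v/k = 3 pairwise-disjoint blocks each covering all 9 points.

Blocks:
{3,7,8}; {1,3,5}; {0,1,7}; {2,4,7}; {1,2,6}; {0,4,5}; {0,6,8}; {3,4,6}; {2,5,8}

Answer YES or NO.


v = 9, block size k = 3, number of blocks = 9.
For resolvability, blocks must partition into parallel classes of size v/k = 3.
Total blocks must therefore be a multiple of 3: 9 = 3·3 + 0 ⇒ divisible ✓.
Greedy packing gives 3 candidate class(es). Each should be a full parallel class (size 3, covers all 9 points).
  Class 1 (3 blocks): {3,7,8}; {1,2,6}; {0,4,5}. Points covered: [0, 1, 2, 3, 4, 5, 6, 7, 8].
  Class 2 (3 blocks): {1,3,5}; {2,4,7}; {0,6,8}. Points covered: [0, 1, 2, 3, 4, 5, 6, 7, 8].
  Class 3 (3 blocks): {0,1,7}; {3,4,6}; {2,5,8}. Points covered: [0, 1, 2, 3, 4, 5, 6, 7, 8].
All classes full (size 3)? YES. All classes cover every point? YES.
Resolvable? YES.

YES


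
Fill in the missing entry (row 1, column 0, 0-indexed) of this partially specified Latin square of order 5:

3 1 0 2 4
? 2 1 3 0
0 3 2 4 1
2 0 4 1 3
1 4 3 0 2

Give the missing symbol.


Row 1 contains symbols [0, 1, 2, 3] — missing [4].
Column 0 contains symbols [0, 1, 2, 3] — missing [4].
The missing symbol must appear in both missing sets; intersection = [4].
Therefore the hidden value is 4.

Missing value = 4.


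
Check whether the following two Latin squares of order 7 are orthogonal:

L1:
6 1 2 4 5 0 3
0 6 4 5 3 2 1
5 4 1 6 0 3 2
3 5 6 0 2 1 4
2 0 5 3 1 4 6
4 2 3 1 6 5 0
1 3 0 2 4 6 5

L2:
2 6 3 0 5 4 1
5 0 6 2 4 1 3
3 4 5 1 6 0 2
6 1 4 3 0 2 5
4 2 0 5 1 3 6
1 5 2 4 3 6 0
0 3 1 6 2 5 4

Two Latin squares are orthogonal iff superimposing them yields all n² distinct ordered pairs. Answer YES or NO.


Form the n² = 49 superimposed pairs (L1[i][j], L2[i][j]), row by row (rows and columns indexed from 0):
row 0: (6,2) (1,6) (2,3) (4,0) (5,5) (0,4) (3,1)
row 1: (0,5) (6,0) (4,6) (5,2) (3,4) (2,1) (1,3)
row 2: (5,3) (4,4) (1,5) (6,1) (0,6) (3,0) (2,2)
row 3: (3,6) (5,1) (6,4) (0,3) (2,0) (1,2) (4,5)
row 4: (2,4) (0,2) (5,0) (3,5) (1,1) (4,3) (6,6)
row 5: (4,1) (2,5) (3,2) (1,4) (6,3) (5,6) (0,0)
row 6: (1,0) (3,3) (0,1) (2,6) (4,2) (6,5) (5,4)
Orthogonality requires all 49 pairs distinct.
Check by first coordinate: for each symbol s of L1, list the L2 entries in the n cells where L1 = s; they must all differ.
  L1 = 0: L2 entries (in reading order) 4, 5, 6, 3, 2, 0, 1 — all 7 distinct ✓
  L1 = 1: L2 entries (in reading order) 6, 3, 5, 2, 1, 4, 0 — all 7 distinct ✓
  L1 = 2: L2 entries (in reading order) 3, 1, 2, 0, 4, 5, 6 — all 7 distinct ✓
  L1 = 3: L2 entries (in reading order) 1, 4, 0, 6, 5, 2, 3 — all 7 distinct ✓
  L1 = 4: L2 entries (in reading order) 0, 6, 4, 5, 3, 1, 2 — all 7 distinct ✓
  L1 = 5: L2 entries (in reading order) 5, 2, 3, 1, 0, 6, 4 — all 7 distinct ✓
  L1 = 6: L2 entries (in reading order) 2, 0, 1, 4, 6, 3, 5 — all 7 distinct ✓
Every symbol of L1 meets every symbol of L2 exactly once, so all 49 pairs are distinct (49 of 49).
Conclusion: YES.

YES


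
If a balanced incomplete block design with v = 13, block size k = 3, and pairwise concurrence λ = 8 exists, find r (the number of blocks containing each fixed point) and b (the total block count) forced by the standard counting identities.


Any 2-(v, k, λ) BIBD satisfies two necessary conditions:
  (i)  Each point sits in r blocks, and counting incidences through any fixed point gives r(k − 1) = λ(v − 1), so r = λ(v − 1)/(k − 1).
  (ii) Total incidences bk = vr, so b = vr/k.
Step 1: r = λ(v − 1)/(k − 1) = 8·(13 − 1)/(3 − 1) = 8·12/2 = 96/2 = 48.
Step 2: b = vr/k = 13·48/3 = 624/3 = 208.
Check integrality: r = 48 ∈ Z ✓, b = 208 ∈ Z ✓.
(These identities are necessary conditions: they determine r and b for any design with these parameters, but do not by themselves prove that one exists.)

r = 48, b = 208.


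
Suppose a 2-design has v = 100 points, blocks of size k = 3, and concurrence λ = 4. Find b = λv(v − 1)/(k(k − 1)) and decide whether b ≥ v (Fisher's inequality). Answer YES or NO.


r = λ(v − 1)/(k − 1) = 4·99/2 = 198.
b = vr/k = 100·198/3 = 6600.
Fisher's inequality: b ≥ v ⇔ 6600 ≥ 100? YES.

YES


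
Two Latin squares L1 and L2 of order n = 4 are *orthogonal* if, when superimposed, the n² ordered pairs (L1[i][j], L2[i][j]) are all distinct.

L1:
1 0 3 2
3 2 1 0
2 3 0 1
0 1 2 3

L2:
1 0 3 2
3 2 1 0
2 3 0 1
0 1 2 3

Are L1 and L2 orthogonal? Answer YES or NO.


Form the n² = 16 superimposed pairs (L1[i][j], L2[i][j]), row by row (rows and columns indexed from 0):
row 0: (1,1) (0,0) (3,3) (2,2)
row 1: (3,3) (2,2) (1,1) (0,0)
row 2: (2,2) (3,3) (0,0) (1,1)
row 3: (0,0) (1,1) (2,2) (3,3)
Orthogonality requires all 16 pairs distinct.
But the pair (3,3) repeats: cell (0,2) has L1 = 3, L2 = 3, and cell (1,0) has L1 = 3, L2 = 3.
A repeated pair means some other pair never occurs (only 4 distinct pairs out of 16), so the squares are not orthogonal.
Conclusion: NO.

NO


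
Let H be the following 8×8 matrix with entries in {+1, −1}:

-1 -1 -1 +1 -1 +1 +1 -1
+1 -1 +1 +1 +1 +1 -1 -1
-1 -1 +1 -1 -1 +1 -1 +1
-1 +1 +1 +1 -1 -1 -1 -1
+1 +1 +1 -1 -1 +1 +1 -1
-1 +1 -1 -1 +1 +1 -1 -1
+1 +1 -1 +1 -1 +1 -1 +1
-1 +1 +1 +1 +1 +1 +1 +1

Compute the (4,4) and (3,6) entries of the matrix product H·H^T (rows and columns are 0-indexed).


Row 3 of H: [-1, 1, 1, 1, -1, -1, -1, -1].
Row 4 of H: [1, 1, 1, -1, -1, 1, 1, -1].
Row 6 of H: [1, 1, -1, 1, -1, 1, -1, 1].
(H·H^T)[4][4] = Σ_j H[4][j]·H[4][j] = (1)² + (1)² + (1)² + (-1)² + (-1)² + (1)² + (1)² + (-1)² = 1 + 1 + 1 + 1 + 1 + 1 + 1 + 1 = 8.
(H·H^T)[3][6] = Σ_j H[3][j]·H[6][j] = (-1)·(1) + (1)·(1) + (1)·(-1) + (1)·(1) + (-1)·(-1) + (-1)·(1) + (-1)·(-1) + (-1)·(1) = -1 + 1 + -1 + 1 + 1 + -1 + 1 + -1 = 0.
So rows 3 and 6 are orthogonal; the diagonal entry equals n = 8.

(4,4) entry = 8; (3,6) entry = 0.


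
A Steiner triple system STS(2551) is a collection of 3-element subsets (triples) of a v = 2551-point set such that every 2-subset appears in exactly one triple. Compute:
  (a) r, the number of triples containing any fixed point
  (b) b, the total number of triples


An STS(v) is a 2-(v, 3, 1) BIBD: block size k = 3, λ = 1.
Replication: r(k − 1) = λ(v − 1) ⇒ r·2 = 2551 − 1 = 2550 ⇒ r = 1275.
Block count: b = v(v − 1)/6 = 2551·2550/6 = 6505050/6 = 1084175.

r = 1275, b = 1084175.


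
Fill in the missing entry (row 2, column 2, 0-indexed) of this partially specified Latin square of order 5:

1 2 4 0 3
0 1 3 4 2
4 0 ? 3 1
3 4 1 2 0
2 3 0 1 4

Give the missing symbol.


Row 2 contains symbols [0, 1, 3, 4] — missing [2].
Column 2 contains symbols [0, 1, 3, 4] — missing [2].
The missing symbol must appear in both missing sets; intersection = [2].
Therefore the hidden value is 2.

Missing value = 2.


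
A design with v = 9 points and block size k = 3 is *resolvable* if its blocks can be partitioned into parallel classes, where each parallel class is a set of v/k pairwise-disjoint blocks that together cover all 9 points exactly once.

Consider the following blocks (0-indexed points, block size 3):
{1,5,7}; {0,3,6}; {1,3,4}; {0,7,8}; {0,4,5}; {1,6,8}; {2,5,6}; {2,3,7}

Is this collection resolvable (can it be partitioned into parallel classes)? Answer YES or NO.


v = 9, block size k = 3, number of blocks = 8.
For resolvability, blocks must partition into parallel classes of size v/k = 3.
Total blocks must therefore be a multiple of 3: 8 = 3·2 + 2 ⇒ not divisible ✗.
Resolvable? NO.

NO


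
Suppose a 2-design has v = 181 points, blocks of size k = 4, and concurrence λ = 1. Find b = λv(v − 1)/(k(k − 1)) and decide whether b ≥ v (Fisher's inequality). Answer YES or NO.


r = λ(v − 1)/(k − 1) = 1·180/3 = 60.
b = vr/k = 181·60/4 = 2715.
Fisher's inequality: b ≥ v ⇔ 2715 ≥ 181? YES.

YES


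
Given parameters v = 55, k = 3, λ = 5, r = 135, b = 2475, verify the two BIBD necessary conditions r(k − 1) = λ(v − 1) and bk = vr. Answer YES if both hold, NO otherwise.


Condition (i): r(k − 1) = 135·2 = 270; λ(v − 1) = 5·54 = 270. Match? YES.
Condition (ii): bk = 2475·3 = 7425; vr = 55·135 = 7425. Match? YES.
Both conditions hold? YES.

YES


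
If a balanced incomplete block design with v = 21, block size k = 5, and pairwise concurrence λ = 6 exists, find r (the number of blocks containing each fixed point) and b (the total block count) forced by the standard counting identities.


Any 2-(v, k, λ) BIBD satisfies two necessary conditions:
  (i)  Each point sits in r blocks, and counting incidences through any fixed point gives r(k − 1) = λ(v − 1), so r = λ(v − 1)/(k − 1).
  (ii) Total incidences bk = vr, so b = vr/k.
Step 1: r = λ(v − 1)/(k − 1) = 6·(21 − 1)/(5 − 1) = 6·20/4 = 120/4 = 30.
Step 2: b = vr/k = 21·30/5 = 630/5 = 126.
Check integrality: r = 30 ∈ Z ✓, b = 126 ∈ Z ✓.
(These identities are necessary conditions: they determine r and b for any design with these parameters, but do not by themselves prove that one exists.)

r = 30, b = 126.


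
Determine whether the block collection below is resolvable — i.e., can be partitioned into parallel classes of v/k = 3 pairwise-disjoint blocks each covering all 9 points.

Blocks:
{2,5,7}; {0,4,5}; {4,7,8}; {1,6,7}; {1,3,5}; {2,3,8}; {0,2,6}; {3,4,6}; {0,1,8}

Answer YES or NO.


v = 9, block size k = 3, number of blocks = 9.
For resolvability, blocks must partition into parallel classes of size v/k = 3.
Total blocks must therefore be a multiple of 3: 9 = 3·3 + 0 ⇒ divisible ✓.
Greedy packing gives 3 candidate class(es). Each should be a full parallel class (size 3, covers all 9 points).
  Class 1 (3 blocks): {2,5,7}; {3,4,6}; {0,1,8}. Points covered: [0, 1, 2, 3, 4, 5, 6, 7, 8].
  Class 2 (3 blocks): {0,4,5}; {1,6,7}; {2,3,8}. Points covered: [0, 1, 2, 3, 4, 5, 6, 7, 8].
  Class 3 (3 blocks): {4,7,8}; {1,3,5}; {0,2,6}. Points covered: [0, 1, 2, 3, 4, 5, 6, 7, 8].
All classes full (size 3)? YES. All classes cover every point? YES.
Resolvable? YES.

YES


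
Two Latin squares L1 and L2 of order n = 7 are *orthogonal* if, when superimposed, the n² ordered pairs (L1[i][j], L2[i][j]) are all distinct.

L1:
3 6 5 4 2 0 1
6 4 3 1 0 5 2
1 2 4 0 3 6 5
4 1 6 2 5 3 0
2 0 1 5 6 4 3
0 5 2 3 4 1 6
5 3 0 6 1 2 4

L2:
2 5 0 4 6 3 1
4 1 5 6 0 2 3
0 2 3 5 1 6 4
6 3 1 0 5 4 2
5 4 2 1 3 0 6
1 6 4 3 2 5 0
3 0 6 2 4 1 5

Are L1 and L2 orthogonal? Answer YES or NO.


Form the n² = 49 superimposed pairs (L1[i][j], L2[i][j]), row by row (rows and columns indexed from 0):
row 0: (3,2) (6,5) (5,0) (4,4) (2,6) (0,3) (1,1)
row 1: (6,4) (4,1) (3,5) (1,6) (0,0) (5,2) (2,3)
row 2: (1,0) (2,2) (4,3) (0,5) (3,1) (6,6) (5,4)
row 3: (4,6) (1,3) (6,1) (2,0) (5,5) (3,4) (0,2)
row 4: (2,5) (0,4) (1,2) (5,1) (6,3) (4,0) (3,6)
row 5: (0,1) (5,6) (2,4) (3,3) (4,2) (1,5) (6,0)
row 6: (5,3) (3,0) (0,6) (6,2) (1,4) (2,1) (4,5)
Orthogonality requires all 49 pairs distinct.
Check by first coordinate: for each symbol s of L1, list the L2 entries in the n cells where L1 = s; they must all differ.
  L1 = 0: L2 entries (in reading order) 3, 0, 5, 2, 4, 1, 6 — all 7 distinct ✓
  L1 = 1: L2 entries (in reading order) 1, 6, 0, 3, 2, 5, 4 — all 7 distinct ✓
  L1 = 2: L2 entries (in reading order) 6, 3, 2, 0, 5, 4, 1 — all 7 distinct ✓
  L1 = 3: L2 entries (in reading order) 2, 5, 1, 4, 6, 3, 0 — all 7 distinct ✓
  L1 = 4: L2 entries (in reading order) 4, 1, 3, 6, 0, 2, 5 — all 7 distinct ✓
  L1 = 5: L2 entries (in reading order) 0, 2, 4, 5, 1, 6, 3 — all 7 distinct ✓
  L1 = 6: L2 entries (in reading order) 5, 4, 6, 1, 3, 0, 2 — all 7 distinct ✓
Every symbol of L1 meets every symbol of L2 exactly once, so all 49 pairs are distinct (49 of 49).
Conclusion: YES.

YES


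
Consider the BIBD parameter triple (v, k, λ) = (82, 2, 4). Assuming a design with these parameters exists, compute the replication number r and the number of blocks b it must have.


Any 2-(v, k, λ) BIBD satisfies two necessary conditions:
  (i)  Each point sits in r blocks, and counting incidences through any fixed point gives r(k − 1) = λ(v − 1), so r = λ(v − 1)/(k − 1).
  (ii) Total incidences bk = vr, so b = vr/k.
Step 1: r = λ(v − 1)/(k − 1) = 4·(82 − 1)/(2 − 1) = 4·81/1 = 324/1 = 324.
Step 2: b = vr/k = 82·324/2 = 26568/2 = 13284.
Check integrality: r = 324 ∈ Z ✓, b = 13284 ∈ Z ✓.
(These identities are necessary conditions: they determine r and b for any design with these parameters, but do not by themselves prove that one exists.)

r = 324, b = 13284.


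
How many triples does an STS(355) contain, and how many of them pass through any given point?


An STS(v) is a 2-(v, 3, 1) BIBD: block size k = 3, λ = 1.
Replication: r(k − 1) = λ(v − 1) ⇒ r·2 = 355 − 1 = 354 ⇒ r = 177.
Block count: b = v(v − 1)/6 = 355·354/6 = 125670/6 = 20945.
(Check via bk = vr: 20945·3 = 62835 = 355·177 = 62835 ✓.)

r = 177, b = 20945.


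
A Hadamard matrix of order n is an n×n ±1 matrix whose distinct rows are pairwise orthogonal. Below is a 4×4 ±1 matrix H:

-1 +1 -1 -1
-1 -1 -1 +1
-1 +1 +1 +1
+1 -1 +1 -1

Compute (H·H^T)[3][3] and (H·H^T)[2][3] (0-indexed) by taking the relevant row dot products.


Row 2 of H: [-1, 1, 1, 1].
Row 3 of H: [1, -1, 1, -1].
(H·H^T)[3][3] = Σ_j H[3][j]·H[3][j] = (1)² + (-1)² + (1)² + (-1)² = 1 + 1 + 1 + 1 = 4.
(H·H^T)[2][3] = Σ_j H[2][j]·H[3][j] = (-1)·(1) + (1)·(-1) + (1)·(1) + (1)·(-1) = -1 + -1 + 1 + -1 = -2.
Rows 2 and 3 are not orthogonal (dot product = -2 ≠ 0), so H is not a Hadamard matrix.

(3,3) entry = 4; (2,3) entry = -2.


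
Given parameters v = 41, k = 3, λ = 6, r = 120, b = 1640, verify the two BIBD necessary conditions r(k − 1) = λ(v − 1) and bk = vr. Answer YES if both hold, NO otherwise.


Condition (i): r(k − 1) = 120·2 = 240; λ(v − 1) = 6·40 = 240. Match? YES.
Condition (ii): bk = 1640·3 = 4920; vr = 41·120 = 4920. Match? YES.
Both conditions hold? YES.

YES


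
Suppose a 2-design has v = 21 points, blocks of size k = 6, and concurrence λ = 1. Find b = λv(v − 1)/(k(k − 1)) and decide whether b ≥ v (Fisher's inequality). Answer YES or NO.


b = λv(v − 1)/(k(k − 1)) = 1·21·20/(6·5) = 420/30 = 14.
Compare with v = 21: b < v, so Fisher's inequality fails.

NO


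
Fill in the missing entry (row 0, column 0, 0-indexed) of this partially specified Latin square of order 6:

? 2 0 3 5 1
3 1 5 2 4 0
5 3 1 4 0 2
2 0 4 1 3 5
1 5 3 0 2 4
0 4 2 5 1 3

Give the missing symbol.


Row 0 contains symbols [0, 1, 2, 3, 5] — missing [4].
Column 0 contains symbols [0, 1, 2, 3, 5] — missing [4].
The missing symbol must appear in both missing sets; intersection = [4].
Therefore the hidden value is 4.

Missing value = 4.


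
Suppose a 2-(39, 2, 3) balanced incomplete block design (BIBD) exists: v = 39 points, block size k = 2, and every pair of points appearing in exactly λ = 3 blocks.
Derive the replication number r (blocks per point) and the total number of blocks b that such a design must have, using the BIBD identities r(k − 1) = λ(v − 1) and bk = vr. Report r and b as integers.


Any 2-(v, k, λ) BIBD satisfies two necessary conditions:
  (i)  Each point sits in r blocks, and counting incidences through any fixed point gives r(k − 1) = λ(v − 1), so r = λ(v − 1)/(k − 1).
  (ii) Total incidences bk = vr, so b = vr/k.
Step 1: r = λ(v − 1)/(k − 1) = 3·(39 − 1)/(2 − 1) = 3·38/1 = 114/1 = 114.
Step 2: b = vr/k = 39·114/2 = 4446/2 = 2223.
Check integrality: r = 114 ∈ Z ✓, b = 2223 ∈ Z ✓.
(These identities are necessary conditions: they determine r and b for any design with these parameters, but do not by themselves prove that one exists.)

r = 114, b = 2223.


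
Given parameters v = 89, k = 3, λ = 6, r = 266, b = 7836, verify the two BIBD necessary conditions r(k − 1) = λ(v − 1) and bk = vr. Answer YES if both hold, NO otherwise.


Condition (i): r(k − 1) = 266·2 = 532; λ(v − 1) = 6·88 = 528. Match? NO.
Condition (ii): bk = 7836·3 = 23508; vr = 89·266 = 23674. Match? NO.
Both conditions hold? NO.

NO


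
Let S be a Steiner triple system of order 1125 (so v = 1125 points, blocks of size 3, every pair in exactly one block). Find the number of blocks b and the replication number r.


An STS(v) is a 2-(v, 3, 1) BIBD: block size k = 3, λ = 1.
Replication: r(k − 1) = λ(v − 1) ⇒ r·2 = 1125 − 1 = 1124 ⇒ r = 562.
Block count: bk = vr ⇒ b·3 = 1125·562 = 632250 ⇒ b = 210750.
(Check via b = v(v − 1)/6 = 1125·1124/6 = 1264500/6 = 210750.)

r = 562, b = 210750.


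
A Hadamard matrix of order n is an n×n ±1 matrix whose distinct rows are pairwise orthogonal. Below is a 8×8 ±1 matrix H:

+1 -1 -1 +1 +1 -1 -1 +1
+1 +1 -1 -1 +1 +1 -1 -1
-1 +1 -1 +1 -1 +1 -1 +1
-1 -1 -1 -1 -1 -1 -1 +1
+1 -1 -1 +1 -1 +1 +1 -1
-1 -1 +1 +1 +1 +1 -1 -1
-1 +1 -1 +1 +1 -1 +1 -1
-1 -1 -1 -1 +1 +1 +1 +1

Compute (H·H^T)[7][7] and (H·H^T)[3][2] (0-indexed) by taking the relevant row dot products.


Row 2 of H: [-1, 1, -1, 1, -1, 1, -1, 1].
Row 3 of H: [-1, -1, -1, -1, -1, -1, -1, 1].
Row 7 of H: [-1, -1, -1, -1, 1, 1, 1, 1].
(H·H^T)[7][7] = Σ_j H[7][j]·H[7][j] = (-1)² + (-1)² + (-1)² + (-1)² + (1)² + (1)² + (1)² + (1)² = 1 + 1 + 1 + 1 + 1 + 1 + 1 + 1 = 8.
(H·H^T)[3][2] = Σ_j H[3][j]·H[2][j] = (-1)·(-1) + (-1)·(1) + (-1)·(-1) + (-1)·(1) + (-1)·(-1) + (-1)·(1) + (-1)·(-1) + (1)·(1) = 1 + -1 + 1 + -1 + 1 + -1 + 1 + 1 = 2.
Rows 3 and 2 are not orthogonal (dot product = 2 ≠ 0), so H is not a Hadamard matrix.

(7,7) entry = 8; (3,2) entry = 2.


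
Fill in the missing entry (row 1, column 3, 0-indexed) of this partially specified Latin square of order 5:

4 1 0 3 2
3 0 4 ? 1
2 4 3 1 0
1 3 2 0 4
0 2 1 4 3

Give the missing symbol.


Row 1 contains symbols [0, 1, 3, 4] — missing [2].
Column 3 contains symbols [0, 1, 3, 4] — missing [2].
The missing symbol must appear in both missing sets; intersection = [2].
Therefore the hidden value is 2.

Missing value = 2.


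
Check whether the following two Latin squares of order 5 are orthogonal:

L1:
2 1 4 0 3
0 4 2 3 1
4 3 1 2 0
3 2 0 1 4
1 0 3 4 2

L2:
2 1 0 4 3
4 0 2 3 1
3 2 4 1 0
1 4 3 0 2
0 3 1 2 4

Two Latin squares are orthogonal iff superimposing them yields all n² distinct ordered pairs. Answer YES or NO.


Form the n² = 25 superimposed pairs (L1[i][j], L2[i][j]), row by row (rows and columns indexed from 0):
row 0: (2,2) (1,1) (4,0) (0,4) (3,3)
row 1: (0,4) (4,0) (2,2) (3,3) (1,1)
row 2: (4,3) (3,2) (1,4) (2,1) (0,0)
row 3: (3,1) (2,4) (0,3) (1,0) (4,2)
row 4: (1,0) (0,3) (3,1) (4,2) (2,4)
Orthogonality requires all 25 pairs distinct.
But the pair (0,4) repeats: cell (0,3) has L1 = 0, L2 = 4, and cell (1,0) has L1 = 0, L2 = 4.
A repeated pair means some other pair never occurs (only 15 distinct pairs out of 25), so the squares are not orthogonal.
Conclusion: NO.

NO


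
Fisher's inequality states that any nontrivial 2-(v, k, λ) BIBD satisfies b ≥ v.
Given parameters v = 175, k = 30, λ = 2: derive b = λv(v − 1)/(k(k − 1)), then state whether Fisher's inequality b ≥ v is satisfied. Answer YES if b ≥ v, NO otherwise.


b = λv(v − 1)/(k(k − 1)) = 2·175·174/(30·29) = 60900/870 = 70.
Compare with v = 175: b < v, so Fisher's inequality fails.

NO


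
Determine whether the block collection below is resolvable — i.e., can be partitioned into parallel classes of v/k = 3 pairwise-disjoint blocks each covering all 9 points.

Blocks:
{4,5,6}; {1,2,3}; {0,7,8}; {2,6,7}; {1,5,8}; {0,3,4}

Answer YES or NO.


v = 9, block size k = 3, number of blocks = 6.
For resolvability, blocks must partition into parallel classes of size v/k = 3.
Total blocks must therefore be a multiple of 3: 6 = 3·2 + 0 ⇒ divisible ✓.
Greedy packing gives 2 candidate class(es). Each should be a full parallel class (size 3, covers all 9 points).
  Class 1 (3 blocks): {4,5,6}; {1,2,3}; {0,7,8}. Points covered: [0, 1, 2, 3, 4, 5, 6, 7, 8].
  Class 2 (3 blocks): {2,6,7}; {1,5,8}; {0,3,4}. Points covered: [0, 1, 2, 3, 4, 5, 6, 7, 8].
All classes full (size 3)? YES. All classes cover every point? YES.
Resolvable? YES.

YES


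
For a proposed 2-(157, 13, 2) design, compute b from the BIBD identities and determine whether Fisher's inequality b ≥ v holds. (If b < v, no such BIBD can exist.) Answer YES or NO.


r = λ(v − 1)/(k − 1) = 2·156/12 = 26.
b = vr/k = 157·26/13 = 314.
Fisher's inequality: b ≥ v ⇔ 314 ≥ 157? YES.

YES


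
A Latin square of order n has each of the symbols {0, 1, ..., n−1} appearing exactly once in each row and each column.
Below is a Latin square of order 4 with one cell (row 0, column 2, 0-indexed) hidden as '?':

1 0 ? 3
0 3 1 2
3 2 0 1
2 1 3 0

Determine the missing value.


Row 0 contains symbols [0, 1, 3] — missing [2].
Column 2 contains symbols [0, 1, 3] — missing [2].
The missing symbol must appear in both missing sets; intersection = [2].
Therefore the hidden value is 2.

Missing value = 2.


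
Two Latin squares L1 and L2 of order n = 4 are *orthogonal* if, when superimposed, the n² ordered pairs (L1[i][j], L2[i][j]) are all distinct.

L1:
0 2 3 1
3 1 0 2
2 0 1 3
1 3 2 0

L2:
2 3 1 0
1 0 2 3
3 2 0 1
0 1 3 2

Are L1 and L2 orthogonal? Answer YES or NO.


Form the n² = 16 superimposed pairs (L1[i][j], L2[i][j]), row by row (rows and columns indexed from 0):
row 0: (0,2) (2,3) (3,1) (1,0)
row 1: (3,1) (1,0) (0,2) (2,3)
row 2: (2,3) (0,2) (1,0) (3,1)
row 3: (1,0) (3,1) (2,3) (0,2)
Orthogonality requires all 16 pairs distinct.
But the pair (3,1) repeats: cell (0,2) has L1 = 3, L2 = 1, and cell (1,0) has L1 = 3, L2 = 1.
A repeated pair means some other pair never occurs (only 4 distinct pairs out of 16), so the squares are not orthogonal.
Conclusion: NO.

NO


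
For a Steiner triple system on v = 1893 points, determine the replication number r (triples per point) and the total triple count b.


An STS(v) is a 2-(v, 3, 1) BIBD: block size k = 3, λ = 1.
Replication: r(k − 1) = λ(v − 1) ⇒ r·2 = 1893 − 1 = 1892 ⇒ r = 946.
Block count: b = v(v − 1)/6 = 1893·1892/6 = 3581556/6 = 596926.
(Check via bk = vr: 596926·3 = 1790778 = 1893·946 = 1790778 ✓.)

r = 946, b = 596926.


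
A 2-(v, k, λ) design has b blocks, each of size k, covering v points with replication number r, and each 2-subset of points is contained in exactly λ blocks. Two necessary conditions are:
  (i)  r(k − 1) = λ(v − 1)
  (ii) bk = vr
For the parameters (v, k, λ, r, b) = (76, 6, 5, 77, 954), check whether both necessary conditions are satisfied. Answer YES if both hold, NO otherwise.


Condition (i): r(k − 1) = 77·5 = 385; λ(v − 1) = 5·75 = 375. Match? NO.
Condition (ii): bk = 954·6 = 5724; vr = 76·77 = 5852. Match? NO.
Both conditions hold? NO.

NO


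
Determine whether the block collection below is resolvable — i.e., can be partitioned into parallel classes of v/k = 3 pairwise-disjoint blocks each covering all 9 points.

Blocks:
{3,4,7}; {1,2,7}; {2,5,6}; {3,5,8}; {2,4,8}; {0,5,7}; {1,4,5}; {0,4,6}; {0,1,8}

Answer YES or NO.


v = 9, block size k = 3, number of blocks = 9.
For resolvability, blocks must partition into parallel classes of size v/k = 3.
Total blocks must therefore be a multiple of 3: 9 = 3·3 + 0 ⇒ divisible ✓.
Consider block {2,4,8}. The only other block(s) in the collection disjoint from it are {0,5,7} — just 1 block(s). Any parallel class containing {2,4,8} would need 2 other blocks each disjoint from it, so no parallel class of size 3 can contain {2,4,8}.
Since every block must belong to some parallel class in a resolution, the collection cannot be partitioned into parallel classes.
Resolvable? NO.

NO


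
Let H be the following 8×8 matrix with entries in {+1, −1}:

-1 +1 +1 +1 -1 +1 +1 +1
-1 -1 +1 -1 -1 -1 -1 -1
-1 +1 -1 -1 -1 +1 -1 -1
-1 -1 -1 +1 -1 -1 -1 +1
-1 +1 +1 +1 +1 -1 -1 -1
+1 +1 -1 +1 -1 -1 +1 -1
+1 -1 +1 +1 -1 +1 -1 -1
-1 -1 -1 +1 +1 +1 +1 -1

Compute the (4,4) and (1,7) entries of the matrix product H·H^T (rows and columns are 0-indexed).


Row 1 of H: [-1, -1, 1, -1, -1, -1, -1, -1].
Row 4 of H: [-1, 1, 1, 1, 1, -1, -1, -1].
Row 7 of H: [-1, -1, -1, 1, 1, 1, 1, -1].
(H·H^T)[4][4] = Σ_j H[4][j]·H[4][j] = (-1)² + (1)² + (1)² + (1)² + (1)² + (-1)² + (-1)² + (-1)² = 1 + 1 + 1 + 1 + 1 + 1 + 1 + 1 = 8.
(H·H^T)[1][7] = Σ_j H[1][j]·H[7][j] = (-1)·(-1) + (-1)·(-1) + (1)·(-1) + (-1)·(1) + (-1)·(1) + (-1)·(1) + (-1)·(1) + (-1)·(-1) = 1 + 1 + -1 + -1 + -1 + -1 + -1 + 1 = -2.
Rows 1 and 7 are not orthogonal (dot product = -2 ≠ 0), so H is not a Hadamard matrix.

(4,4) entry = 8; (1,7) entry = -2.


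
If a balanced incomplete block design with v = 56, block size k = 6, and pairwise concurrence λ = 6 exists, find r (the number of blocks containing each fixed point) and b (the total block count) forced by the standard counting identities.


Any 2-(v, k, λ) BIBD satisfies two necessary conditions:
  (i)  Each point sits in r blocks, and counting incidences through any fixed point gives r(k − 1) = λ(v − 1), so r = λ(v − 1)/(k − 1).
  (ii) Total incidences bk = vr, so b = vr/k.
Step 1: r = λ(v − 1)/(k − 1) = 6·(56 − 1)/(6 − 1) = 6·55/5 = 330/5 = 66.
Step 2: b = vr/k = 56·66/6 = 3696/6 = 616.
Check integrality: r = 66 ∈ Z ✓, b = 616 ∈ Z ✓.
(These identities are necessary conditions: they determine r and b for any design with these parameters, but do not by themselves prove that one exists.)

r = 66, b = 616.


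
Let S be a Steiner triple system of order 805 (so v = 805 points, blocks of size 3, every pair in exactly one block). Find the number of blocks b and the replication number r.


An STS(v) is a 2-(v, 3, 1) BIBD: block size k = 3, λ = 1.
Replication: r(k − 1) = λ(v − 1) ⇒ r·2 = 805 − 1 = 804 ⇒ r = 402.
Block count: bk = vr ⇒ b·3 = 805·402 = 323610 ⇒ b = 107870.
(Check via b = v(v − 1)/6 = 805·804/6 = 647220/6 = 107870.)

r = 402, b = 107870.


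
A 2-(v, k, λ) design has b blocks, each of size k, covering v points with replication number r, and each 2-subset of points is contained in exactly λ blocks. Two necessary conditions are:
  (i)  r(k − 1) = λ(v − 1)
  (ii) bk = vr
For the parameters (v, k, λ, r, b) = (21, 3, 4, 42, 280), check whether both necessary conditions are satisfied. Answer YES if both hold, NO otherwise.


Condition (i): r(k − 1) = 42·2 = 84; λ(v − 1) = 4·20 = 80. Match? NO.
Condition (ii): bk = 280·3 = 840; vr = 21·42 = 882. Match? NO.
Both conditions hold? NO.

NO


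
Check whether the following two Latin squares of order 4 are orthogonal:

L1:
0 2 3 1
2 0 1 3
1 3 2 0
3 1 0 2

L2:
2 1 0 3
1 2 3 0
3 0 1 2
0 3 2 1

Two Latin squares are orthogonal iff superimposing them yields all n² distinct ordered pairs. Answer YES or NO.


Form the n² = 16 superimposed pairs (L1[i][j], L2[i][j]), row by row (rows and columns indexed from 0):
row 0: (0,2) (2,1) (3,0) (1,3)
row 1: (2,1) (0,2) (1,3) (3,0)
row 2: (1,3) (3,0) (2,1) (0,2)
row 3: (3,0) (1,3) (0,2) (2,1)
Orthogonality requires all 16 pairs distinct.
But the pair (2,1) repeats: cell (0,1) has L1 = 2, L2 = 1, and cell (1,0) has L1 = 2, L2 = 1.
A repeated pair means some other pair never occurs (only 4 distinct pairs out of 16), so the squares are not orthogonal.
Conclusion: NO.

NO


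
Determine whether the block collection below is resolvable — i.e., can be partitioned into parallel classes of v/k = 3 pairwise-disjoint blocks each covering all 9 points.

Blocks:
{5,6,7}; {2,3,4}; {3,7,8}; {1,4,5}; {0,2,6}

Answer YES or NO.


v = 9, block size k = 3, number of blocks = 5.
For resolvability, blocks must partition into parallel classes of size v/k = 3.
Total blocks must therefore be a multiple of 3: 5 = 3·1 + 2 ⇒ not divisible ✗.
Resolvable? NO.

NO


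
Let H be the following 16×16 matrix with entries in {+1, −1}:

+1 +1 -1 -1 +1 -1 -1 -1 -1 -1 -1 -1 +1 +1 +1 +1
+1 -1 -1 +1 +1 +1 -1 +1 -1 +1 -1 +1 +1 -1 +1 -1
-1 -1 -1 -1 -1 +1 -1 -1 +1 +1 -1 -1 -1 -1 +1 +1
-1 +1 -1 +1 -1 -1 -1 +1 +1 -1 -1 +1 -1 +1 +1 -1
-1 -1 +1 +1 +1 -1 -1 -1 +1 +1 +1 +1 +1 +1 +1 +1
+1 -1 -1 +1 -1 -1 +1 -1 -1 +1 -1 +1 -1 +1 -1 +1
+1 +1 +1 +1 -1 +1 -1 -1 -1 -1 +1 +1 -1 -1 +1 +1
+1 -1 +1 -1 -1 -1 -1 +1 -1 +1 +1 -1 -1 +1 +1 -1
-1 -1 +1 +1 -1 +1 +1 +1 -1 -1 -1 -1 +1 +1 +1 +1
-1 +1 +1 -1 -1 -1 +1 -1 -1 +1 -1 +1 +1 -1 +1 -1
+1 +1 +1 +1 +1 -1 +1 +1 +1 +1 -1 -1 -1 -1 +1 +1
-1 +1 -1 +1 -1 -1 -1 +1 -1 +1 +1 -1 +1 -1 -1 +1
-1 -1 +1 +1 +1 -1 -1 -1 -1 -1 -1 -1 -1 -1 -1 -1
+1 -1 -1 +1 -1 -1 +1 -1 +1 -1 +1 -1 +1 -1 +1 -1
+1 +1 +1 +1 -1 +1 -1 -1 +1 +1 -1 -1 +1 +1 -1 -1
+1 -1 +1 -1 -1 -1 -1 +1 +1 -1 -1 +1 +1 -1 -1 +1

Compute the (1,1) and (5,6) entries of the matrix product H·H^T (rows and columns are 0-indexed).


Row 1 of H: [1, -1, -1, 1, 1, 1, -1, 1, -1, 1, -1, 1, 1, -1, 1, -1].
Row 5 of H: [1, -1, -1, 1, -1, -1, 1, -1, -1, 1, -1, 1, -1, 1, -1, 1].
Row 6 of H: [1, 1, 1, 1, -1, 1, -1, -1, -1, -1, 1, 1, -1, -1, 1, 1].
(H·H^T)[1][1] = Σ_j H[1][j]·H[1][j] = (1)² + (-1)² + (-1)² + (1)² + (1)² + (1)² + (-1)² + (1)² + (-1)² + (1)² + (-1)² + (1)² + (1)² + (-1)² + (1)² + (-1)² = 1 + 1 + 1 + 1 + 1 + 1 + 1 + 1 + 1 + 1 + 1 + 1 + 1 + 1 + 1 + 1 = 16.
(H·H^T)[5][6] = Σ_j H[5][j]·H[6][j] = (1)·(1) + (-1)·(1) + (-1)·(1) + (1)·(1) + (-1)·(-1) + (-1)·(1) + (1)·(-1) + (-1)·(-1) + (-1)·(-1) + (1)·(-1) + (-1)·(1) + (1)·(1) + (-1)·(-1) + (1)·(-1) + (-1)·(1) + (1)·(1) = 1 + -1 + -1 + 1 + 1 + -1 + -1 + 1 + 1 + -1 + -1 + 1 + 1 + -1 + -1 + 1 = 0.
So rows 5 and 6 are orthogonal; the diagonal entry equals n = 16.

(1,1) entry = 16; (5,6) entry = 0.


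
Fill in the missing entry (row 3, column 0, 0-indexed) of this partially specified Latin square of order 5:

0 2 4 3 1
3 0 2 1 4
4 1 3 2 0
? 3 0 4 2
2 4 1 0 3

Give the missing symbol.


Row 3 contains symbols [0, 2, 3, 4] — missing [1].
Column 0 contains symbols [0, 2, 3, 4] — missing [1].
The missing symbol must appear in both missing sets; intersection = [1].
Therefore the hidden value is 1.

Missing value = 1.


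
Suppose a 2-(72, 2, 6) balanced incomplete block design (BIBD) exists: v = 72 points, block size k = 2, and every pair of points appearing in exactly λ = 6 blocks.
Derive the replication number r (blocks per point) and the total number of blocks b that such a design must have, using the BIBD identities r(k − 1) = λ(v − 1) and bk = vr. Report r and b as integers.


Any 2-(v, k, λ) BIBD satisfies two necessary conditions:
  (i)  Each point sits in r blocks, and counting incidences through any fixed point gives r(k − 1) = λ(v − 1), so r = λ(v − 1)/(k − 1).
  (ii) Total incidences bk = vr, so b = vr/k.
Step 1: r = λ(v − 1)/(k − 1) = 6·(72 − 1)/(2 − 1) = 6·71/1 = 426/1 = 426.
Step 2: b = vr/k = 72·426/2 = 30672/2 = 15336.
Check integrality: r = 426 ∈ Z ✓, b = 15336 ∈ Z ✓.
(These identities are necessary conditions: they determine r and b for any design with these parameters, but do not by themselves prove that one exists.)

r = 426, b = 15336.


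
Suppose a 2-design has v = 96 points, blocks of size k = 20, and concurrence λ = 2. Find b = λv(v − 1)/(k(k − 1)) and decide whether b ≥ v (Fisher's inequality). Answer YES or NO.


b = λv(v − 1)/(k(k − 1)) = 2·96·95/(20·19) = 18240/380 = 48.
Compare with v = 96: b < v, so Fisher's inequality fails.

NO


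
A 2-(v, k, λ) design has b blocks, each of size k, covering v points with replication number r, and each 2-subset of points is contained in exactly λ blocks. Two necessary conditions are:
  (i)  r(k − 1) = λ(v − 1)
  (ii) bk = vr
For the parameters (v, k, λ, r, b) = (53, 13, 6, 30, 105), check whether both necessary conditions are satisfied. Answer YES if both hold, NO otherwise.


Condition (i): r(k − 1) = 30·12 = 360; λ(v − 1) = 6·52 = 312. Match? NO.
Condition (ii): bk = 105·13 = 1365; vr = 53·30 = 1590. Match? NO.
Both conditions hold? NO.

NO


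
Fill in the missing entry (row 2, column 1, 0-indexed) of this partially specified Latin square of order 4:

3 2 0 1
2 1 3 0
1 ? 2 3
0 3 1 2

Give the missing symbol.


Row 2 contains symbols [1, 2, 3] — missing [0].
Column 1 contains symbols [1, 2, 3] — missing [0].
The missing symbol must appear in both missing sets; intersection = [0].
Therefore the hidden value is 0.

Missing value = 0.


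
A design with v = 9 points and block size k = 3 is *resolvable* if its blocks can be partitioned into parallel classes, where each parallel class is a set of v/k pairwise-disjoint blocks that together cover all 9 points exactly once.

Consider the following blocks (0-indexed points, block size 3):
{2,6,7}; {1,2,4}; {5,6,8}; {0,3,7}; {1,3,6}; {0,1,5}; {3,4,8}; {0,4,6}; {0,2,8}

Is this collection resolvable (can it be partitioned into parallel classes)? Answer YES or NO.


v = 9, block size k = 3, number of blocks = 9.
For resolvability, blocks must partition into parallel classes of size v/k = 3.
Total blocks must therefore be a multiple of 3: 9 = 3·3 + 0 ⇒ divisible ✓.
Consider block {1,3,6}. The only other block(s) in the collection disjoint from it are {0,2,8} — just 1 block(s). Any parallel class containing {1,3,6} would need 2 other blocks each disjoint from it, so no parallel class of size 3 can contain {1,3,6}.
Since every block must belong to some parallel class in a resolution, the collection cannot be partitioned into parallel classes.
Resolvable? NO.

NO


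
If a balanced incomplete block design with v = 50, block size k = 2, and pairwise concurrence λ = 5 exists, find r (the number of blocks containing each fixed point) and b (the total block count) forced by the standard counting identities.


Any 2-(v, k, λ) BIBD satisfies two necessary conditions:
  (i)  Each point sits in r blocks, and counting incidences through any fixed point gives r(k − 1) = λ(v − 1), so r = λ(v − 1)/(k − 1).
  (ii) Total incidences bk = vr, so b = vr/k.
Step 1: r = λ(v − 1)/(k − 1) = 5·(50 − 1)/(2 − 1) = 5·49/1 = 245/1 = 245.
Step 2: b = vr/k = 50·245/2 = 12250/2 = 6125.
Check integrality: r = 245 ∈ Z ✓, b = 6125 ∈ Z ✓.
(These identities are necessary conditions: they determine r and b for any design with these parameters, but do not by themselves prove that one exists.)

r = 245, b = 6125.


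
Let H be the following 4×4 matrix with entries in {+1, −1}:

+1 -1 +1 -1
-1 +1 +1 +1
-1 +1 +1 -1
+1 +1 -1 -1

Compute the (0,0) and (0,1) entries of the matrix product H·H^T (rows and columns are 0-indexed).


Row 0 of H: [1, -1, 1, -1].
Row 1 of H: [-1, 1, 1, 1].
(H·H^T)[0][0] = Σ_j H[0][j]·H[0][j] = (1)² + (-1)² + (1)² + (-1)² = 1 + 1 + 1 + 1 = 4.
(H·H^T)[0][1] = Σ_j H[0][j]·H[1][j] = (1)·(-1) + (-1)·(1) + (1)·(1) + (-1)·(1) = -1 + -1 + 1 + -1 = -2.
Rows 0 and 1 are not orthogonal (dot product = -2 ≠ 0), so H is not a Hadamard matrix.

(0,0) entry = 4; (0,1) entry = -2.


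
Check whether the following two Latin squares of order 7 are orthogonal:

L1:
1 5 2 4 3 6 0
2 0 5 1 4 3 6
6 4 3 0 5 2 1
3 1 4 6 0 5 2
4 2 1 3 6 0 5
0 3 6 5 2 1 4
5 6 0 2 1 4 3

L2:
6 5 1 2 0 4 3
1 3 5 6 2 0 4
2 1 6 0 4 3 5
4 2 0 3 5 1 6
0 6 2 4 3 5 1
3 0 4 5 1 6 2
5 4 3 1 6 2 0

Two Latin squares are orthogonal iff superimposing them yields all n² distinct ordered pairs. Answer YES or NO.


Form the n² = 49 superimposed pairs (L1[i][j], L2[i][j]), row by row (rows and columns indexed from 0):
row 0: (1,6) (5,5) (2,1) (4,2) (3,0) (6,4) (0,3)
row 1: (2,1) (0,3) (5,5) (1,6) (4,2) (3,0) (6,4)
row 2: (6,2) (4,1) (3,6) (0,0) (5,4) (2,3) (1,5)
row 3: (3,4) (1,2) (4,0) (6,3) (0,5) (5,1) (2,6)
row 4: (4,0) (2,6) (1,2) (3,4) (6,3) (0,5) (5,1)
row 5: (0,3) (3,0) (6,4) (5,5) (2,1) (1,6) (4,2)
row 6: (5,5) (6,4) (0,3) (2,1) (1,6) (4,2) (3,0)
Orthogonality requires all 49 pairs distinct.
But the pair (2,1) repeats: cell (0,2) has L1 = 2, L2 = 1, and cell (1,0) has L1 = 2, L2 = 1.
A repeated pair means some other pair never occurs (only 21 distinct pairs out of 49), so the squares are not orthogonal.
Conclusion: NO.

NO


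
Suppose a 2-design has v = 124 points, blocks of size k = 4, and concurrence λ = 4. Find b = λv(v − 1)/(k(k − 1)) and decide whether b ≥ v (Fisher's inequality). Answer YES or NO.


b = λv(v − 1)/(k(k − 1)) = 4·124·123/(4·3) = 61008/12 = 5084.
Compare with v = 124: b ≥ v, so Fisher's inequality holds.

YES


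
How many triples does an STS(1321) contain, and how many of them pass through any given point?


An STS(v) is a 2-(v, 3, 1) BIBD: block size k = 3, λ = 1.
Replication: r(k − 1) = λ(v − 1) ⇒ r·2 = 1321 − 1 = 1320 ⇒ r = 660.
Block count: bk = vr ⇒ b·3 = 1321·660 = 871860 ⇒ b = 290620.

r = 660, b = 290620.


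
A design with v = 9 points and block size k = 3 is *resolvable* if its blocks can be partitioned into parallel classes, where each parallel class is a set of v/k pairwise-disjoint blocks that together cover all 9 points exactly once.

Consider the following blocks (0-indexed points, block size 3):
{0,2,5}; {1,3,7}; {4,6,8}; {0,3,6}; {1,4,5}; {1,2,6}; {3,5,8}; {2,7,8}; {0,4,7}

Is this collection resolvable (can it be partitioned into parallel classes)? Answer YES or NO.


v = 9, block size k = 3, number of blocks = 9.
For resolvability, blocks must partition into parallel classes of size v/k = 3.
Total blocks must therefore be a multiple of 3: 9 = 3·3 + 0 ⇒ divisible ✓.
Greedy packing gives 3 candidate class(es). Each should be a full parallel class (size 3, covers all 9 points).
  Class 1 (3 blocks): {0,2,5}; {1,3,7}; {4,6,8}. Points covered: [0, 1, 2, 3, 4, 5, 6, 7, 8].
  Class 2 (3 blocks): {0,3,6}; {1,4,5}; {2,7,8}. Points covered: [0, 1, 2, 3, 4, 5, 6, 7, 8].
  Class 3 (3 blocks): {1,2,6}; {3,5,8}; {0,4,7}. Points covered: [0, 1, 2, 3, 4, 5, 6, 7, 8].
All classes full (size 3)? YES. All classes cover every point? YES.
Resolvable? YES.

YES


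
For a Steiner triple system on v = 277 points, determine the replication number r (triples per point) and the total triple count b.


An STS(v) is a 2-(v, 3, 1) BIBD: block size k = 3, λ = 1.
Replication: r(k − 1) = λ(v − 1) ⇒ r·2 = 277 − 1 = 276 ⇒ r = 138.
Block count: b = v(v − 1)/6 = 277·276/6 = 76452/6 = 12742.
(Check via bk = vr: 12742·3 = 38226 = 277·138 = 38226 ✓.)

r = 138, b = 12742.


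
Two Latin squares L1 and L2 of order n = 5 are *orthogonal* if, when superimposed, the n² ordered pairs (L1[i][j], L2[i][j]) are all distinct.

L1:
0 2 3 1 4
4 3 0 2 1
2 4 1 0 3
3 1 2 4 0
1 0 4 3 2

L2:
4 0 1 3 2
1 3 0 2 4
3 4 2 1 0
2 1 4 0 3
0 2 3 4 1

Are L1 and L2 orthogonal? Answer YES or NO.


Form the n² = 25 superimposed pairs (L1[i][j], L2[i][j]), row by row (rows and columns indexed from 0):
row 0: (0,4) (2,0) (3,1) (1,3) (4,2)
row 1: (4,1) (3,3) (0,0) (2,2) (1,4)
row 2: (2,3) (4,4) (1,2) (0,1) (3,0)
row 3: (3,2) (1,1) (2,4) (4,0) (0,3)
row 4: (1,0) (0,2) (4,3) (3,4) (2,1)
Orthogonality requires all 25 pairs distinct.
Check by first coordinate: for each symbol s of L1, list the L2 entries in the n cells where L1 = s; they must all differ.
  L1 = 0: L2 entries (in reading order) 4, 0, 1, 3, 2 — all 5 distinct ✓
  L1 = 1: L2 entries (in reading order) 3, 4, 2, 1, 0 — all 5 distinct ✓
  L1 = 2: L2 entries (in reading order) 0, 2, 3, 4, 1 — all 5 distinct ✓
  L1 = 3: L2 entries (in reading order) 1, 3, 0, 2, 4 — all 5 distinct ✓
  L1 = 4: L2 entries (in reading order) 2, 1, 4, 0, 3 — all 5 distinct ✓
Every symbol of L1 meets every symbol of L2 exactly once, so all 25 pairs are distinct (25 of 25).
Conclusion: YES.

YES
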